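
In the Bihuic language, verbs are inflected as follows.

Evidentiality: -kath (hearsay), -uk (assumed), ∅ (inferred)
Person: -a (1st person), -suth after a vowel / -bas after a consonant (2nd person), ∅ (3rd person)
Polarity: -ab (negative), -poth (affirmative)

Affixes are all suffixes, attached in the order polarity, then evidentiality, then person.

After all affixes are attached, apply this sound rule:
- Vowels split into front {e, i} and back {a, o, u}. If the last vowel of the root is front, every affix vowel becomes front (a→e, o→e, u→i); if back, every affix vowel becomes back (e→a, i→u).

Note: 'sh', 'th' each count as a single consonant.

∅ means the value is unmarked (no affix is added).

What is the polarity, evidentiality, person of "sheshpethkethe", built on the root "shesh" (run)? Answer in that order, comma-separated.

Segment: shesh-poth-kath-a.
polarity: -poth → affirmative.
evidentiality: -kath → hearsay.
person: -a → 1st person.

affirmative, hearsay, 1st person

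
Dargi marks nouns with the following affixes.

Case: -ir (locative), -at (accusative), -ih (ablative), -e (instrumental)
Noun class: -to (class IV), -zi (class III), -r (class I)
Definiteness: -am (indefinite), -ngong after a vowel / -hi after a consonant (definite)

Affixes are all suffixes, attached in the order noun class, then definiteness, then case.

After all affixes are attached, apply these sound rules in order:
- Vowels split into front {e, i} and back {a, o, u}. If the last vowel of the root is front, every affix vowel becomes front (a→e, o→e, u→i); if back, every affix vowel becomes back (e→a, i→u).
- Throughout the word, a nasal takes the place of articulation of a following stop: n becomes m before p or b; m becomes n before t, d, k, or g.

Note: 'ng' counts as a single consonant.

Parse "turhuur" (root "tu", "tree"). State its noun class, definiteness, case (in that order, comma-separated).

class I, definite, locative

Segment: tu-r-hi-ir.
noun class: -r → class I.
definiteness: -ngong/hi → definite.
case: -ir → locative.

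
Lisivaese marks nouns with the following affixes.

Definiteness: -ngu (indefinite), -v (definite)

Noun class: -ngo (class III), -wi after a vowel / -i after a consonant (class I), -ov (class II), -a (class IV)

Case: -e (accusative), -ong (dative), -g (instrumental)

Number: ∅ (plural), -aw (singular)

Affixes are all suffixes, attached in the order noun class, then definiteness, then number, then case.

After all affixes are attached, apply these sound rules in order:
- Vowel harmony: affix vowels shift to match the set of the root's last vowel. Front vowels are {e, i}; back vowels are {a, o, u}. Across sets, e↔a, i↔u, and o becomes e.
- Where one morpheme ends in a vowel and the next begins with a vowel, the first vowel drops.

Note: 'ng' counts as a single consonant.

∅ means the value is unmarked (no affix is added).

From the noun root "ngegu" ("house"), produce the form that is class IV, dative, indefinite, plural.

ngegangong

Attach noun class class IV -a → ngegua.
Attach definiteness indefinite -ngu → ngeguangu.
number = plural: zero marking, form stays ngeguangu.
Attach case dative -ong → ngeguanguong.
Vowel harmony: no change.
Apply vowel deletion: ngeguanguong → ngegangong.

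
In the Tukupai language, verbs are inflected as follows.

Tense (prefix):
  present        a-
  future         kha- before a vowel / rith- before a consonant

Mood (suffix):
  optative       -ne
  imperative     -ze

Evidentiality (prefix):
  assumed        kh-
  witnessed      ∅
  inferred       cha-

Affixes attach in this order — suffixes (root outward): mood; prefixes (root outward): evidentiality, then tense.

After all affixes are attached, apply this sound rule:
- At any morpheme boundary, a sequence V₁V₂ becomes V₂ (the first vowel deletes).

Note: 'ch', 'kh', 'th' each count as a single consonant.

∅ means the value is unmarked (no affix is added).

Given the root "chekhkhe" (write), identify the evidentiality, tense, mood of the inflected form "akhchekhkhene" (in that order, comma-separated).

assumed, present, optative

Segment: a-kh-chekhkhe-ne.
evidentiality: kh- → assumed.
tense: a- → present.
mood: -ne → optative.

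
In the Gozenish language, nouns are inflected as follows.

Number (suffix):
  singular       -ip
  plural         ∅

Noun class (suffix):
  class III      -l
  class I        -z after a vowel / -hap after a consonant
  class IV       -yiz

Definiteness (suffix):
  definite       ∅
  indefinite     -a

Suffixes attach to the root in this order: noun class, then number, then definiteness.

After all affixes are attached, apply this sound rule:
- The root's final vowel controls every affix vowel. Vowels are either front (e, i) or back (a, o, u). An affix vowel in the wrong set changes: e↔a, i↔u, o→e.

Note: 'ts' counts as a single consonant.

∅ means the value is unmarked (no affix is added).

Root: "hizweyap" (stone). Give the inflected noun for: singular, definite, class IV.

hizweyapyuzup

Attach noun class class IV -yiz → hizweyapyiz.
Attach number singular -ip → hizweyapyizip.
definiteness = definite: zero marking, form stays hizweyapyizip.
Apply vowel harmony: hizweyapyizip → hizweyapyuzup.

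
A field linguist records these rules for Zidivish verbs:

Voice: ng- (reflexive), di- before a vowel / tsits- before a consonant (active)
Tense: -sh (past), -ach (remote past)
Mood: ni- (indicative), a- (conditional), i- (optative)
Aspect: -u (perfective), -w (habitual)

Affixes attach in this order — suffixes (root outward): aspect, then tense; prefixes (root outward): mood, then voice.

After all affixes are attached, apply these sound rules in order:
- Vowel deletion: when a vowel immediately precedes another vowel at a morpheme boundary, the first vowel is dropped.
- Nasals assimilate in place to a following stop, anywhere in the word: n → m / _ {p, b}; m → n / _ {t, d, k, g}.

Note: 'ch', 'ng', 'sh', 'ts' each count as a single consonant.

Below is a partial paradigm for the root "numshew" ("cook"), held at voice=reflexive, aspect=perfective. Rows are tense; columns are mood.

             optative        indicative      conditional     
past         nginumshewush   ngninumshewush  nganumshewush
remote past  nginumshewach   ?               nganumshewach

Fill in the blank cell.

Attach mood indicative ni- → ninumshew.
Attach voice reflexive ng- → ngninumshew.
Attach aspect perfective -u → ngninumshewu.
Attach tense remote past -ach → ngninumshewuach.
Apply vowel deletion: ngninumshewuach → ngninumshewach.
Nasal assimilation: no change.

ngninumshewach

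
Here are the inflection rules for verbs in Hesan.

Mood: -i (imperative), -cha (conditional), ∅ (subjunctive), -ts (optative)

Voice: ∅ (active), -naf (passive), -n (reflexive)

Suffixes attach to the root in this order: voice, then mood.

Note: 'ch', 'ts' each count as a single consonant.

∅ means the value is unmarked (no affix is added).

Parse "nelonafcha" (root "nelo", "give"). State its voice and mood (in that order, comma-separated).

Segment: nelo-naf-cha.
voice: -naf → passive.
mood: -cha → conditional.

passive, conditional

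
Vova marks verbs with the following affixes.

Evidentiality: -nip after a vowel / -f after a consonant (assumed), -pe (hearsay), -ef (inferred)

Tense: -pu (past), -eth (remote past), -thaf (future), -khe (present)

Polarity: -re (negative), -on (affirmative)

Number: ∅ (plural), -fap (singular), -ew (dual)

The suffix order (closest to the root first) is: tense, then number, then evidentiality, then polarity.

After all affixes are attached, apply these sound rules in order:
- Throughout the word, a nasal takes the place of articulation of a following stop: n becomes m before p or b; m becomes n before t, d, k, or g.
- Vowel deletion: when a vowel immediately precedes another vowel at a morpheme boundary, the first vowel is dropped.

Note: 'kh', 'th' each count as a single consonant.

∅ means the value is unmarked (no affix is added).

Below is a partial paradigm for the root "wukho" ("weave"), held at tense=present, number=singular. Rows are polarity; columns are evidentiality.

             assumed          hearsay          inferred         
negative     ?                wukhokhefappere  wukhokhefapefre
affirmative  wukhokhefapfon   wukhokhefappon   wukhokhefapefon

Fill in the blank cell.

wukhokhefapfre

Attach tense present -khe → wukhokhe.
Attach number singular -fap → wukhokhefap.
Attach evidentiality assumed -f (after consonant 'p') → wukhokhefapf.
Attach polarity negative -re → wukhokhefapfre.
Nasal assimilation: no change.
Vowel deletion: no change.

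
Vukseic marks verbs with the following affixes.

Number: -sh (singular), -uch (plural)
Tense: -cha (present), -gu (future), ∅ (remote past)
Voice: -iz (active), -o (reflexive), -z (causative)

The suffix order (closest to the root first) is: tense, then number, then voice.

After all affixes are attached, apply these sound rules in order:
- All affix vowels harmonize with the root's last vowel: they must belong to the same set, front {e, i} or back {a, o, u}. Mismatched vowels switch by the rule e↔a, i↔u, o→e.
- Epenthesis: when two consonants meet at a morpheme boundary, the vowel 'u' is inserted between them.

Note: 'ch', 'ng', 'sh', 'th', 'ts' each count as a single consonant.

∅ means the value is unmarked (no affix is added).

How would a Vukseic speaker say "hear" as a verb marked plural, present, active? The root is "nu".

Attach tense present -cha → nucha.
Attach number plural -uch → nuchauch.
Attach voice active -iz → nuchauchiz.
Apply vowel harmony: nuchauchiz → nuchauchuz.
Epenthesis: no change.

nuchauchuz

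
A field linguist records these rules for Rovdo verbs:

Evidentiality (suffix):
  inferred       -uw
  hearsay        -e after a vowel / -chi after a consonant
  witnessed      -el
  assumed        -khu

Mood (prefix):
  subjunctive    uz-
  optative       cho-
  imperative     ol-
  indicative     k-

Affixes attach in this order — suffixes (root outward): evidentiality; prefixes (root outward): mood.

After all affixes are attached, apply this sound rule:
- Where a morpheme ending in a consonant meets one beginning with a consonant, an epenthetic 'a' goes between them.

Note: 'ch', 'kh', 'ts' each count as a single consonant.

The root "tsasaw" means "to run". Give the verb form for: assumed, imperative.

Attach mood imperative ol- → oltsasaw.
Attach evidentiality assumed -khu → oltsasawkhu.
Apply epenthesis: oltsasawkhu → olatsasawakhu.

olatsasawakhu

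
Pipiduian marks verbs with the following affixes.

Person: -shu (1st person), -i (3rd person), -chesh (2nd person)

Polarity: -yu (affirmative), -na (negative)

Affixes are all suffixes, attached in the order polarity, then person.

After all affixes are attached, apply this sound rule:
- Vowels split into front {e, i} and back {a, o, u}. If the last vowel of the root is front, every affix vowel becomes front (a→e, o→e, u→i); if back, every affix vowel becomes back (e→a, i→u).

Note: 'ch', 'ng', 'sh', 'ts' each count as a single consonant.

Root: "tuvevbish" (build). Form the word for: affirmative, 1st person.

tuvevbishyishi

Attach polarity affirmative -yu → tuvevbishyu.
Attach person 1st person -shu → tuvevbishyushu.
Apply vowel harmony: tuvevbishyushu → tuvevbishyishi.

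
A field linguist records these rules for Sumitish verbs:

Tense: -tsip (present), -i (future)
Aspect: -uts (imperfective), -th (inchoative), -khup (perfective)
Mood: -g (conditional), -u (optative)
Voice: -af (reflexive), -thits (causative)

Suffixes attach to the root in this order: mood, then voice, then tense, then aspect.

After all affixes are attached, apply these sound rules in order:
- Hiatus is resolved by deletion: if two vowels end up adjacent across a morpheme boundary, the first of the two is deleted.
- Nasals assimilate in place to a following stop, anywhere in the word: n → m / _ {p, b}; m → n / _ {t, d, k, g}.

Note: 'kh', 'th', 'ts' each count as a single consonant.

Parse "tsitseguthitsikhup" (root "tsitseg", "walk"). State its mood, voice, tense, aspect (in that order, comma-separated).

Segment: tsitseg-u-thits-i-khup.
mood: -u → optative.
voice: -thits → causative.
tense: -i → future.
aspect: -khup → perfective.

optative, causative, future, perfective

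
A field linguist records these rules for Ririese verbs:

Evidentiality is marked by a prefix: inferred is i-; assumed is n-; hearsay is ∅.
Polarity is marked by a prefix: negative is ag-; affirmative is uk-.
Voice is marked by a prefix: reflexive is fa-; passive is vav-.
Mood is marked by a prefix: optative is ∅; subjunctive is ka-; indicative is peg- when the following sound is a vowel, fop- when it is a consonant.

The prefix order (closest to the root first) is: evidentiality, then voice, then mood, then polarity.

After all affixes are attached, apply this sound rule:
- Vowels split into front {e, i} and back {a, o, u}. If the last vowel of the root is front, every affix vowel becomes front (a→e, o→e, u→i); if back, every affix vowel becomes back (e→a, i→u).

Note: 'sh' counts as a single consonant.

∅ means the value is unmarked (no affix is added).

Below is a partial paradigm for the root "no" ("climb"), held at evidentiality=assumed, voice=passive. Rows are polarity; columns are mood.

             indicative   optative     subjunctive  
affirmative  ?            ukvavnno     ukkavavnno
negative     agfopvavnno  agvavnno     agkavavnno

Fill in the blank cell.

Attach evidentiality assumed n- → nno.
Attach voice passive vav- → vavnno.
Attach mood indicative fop- (before consonant 'v') → fopvavnno.
Attach polarity affirmative uk- → ukfopvavnno.
Vowel harmony: no change.

ukfopvavnno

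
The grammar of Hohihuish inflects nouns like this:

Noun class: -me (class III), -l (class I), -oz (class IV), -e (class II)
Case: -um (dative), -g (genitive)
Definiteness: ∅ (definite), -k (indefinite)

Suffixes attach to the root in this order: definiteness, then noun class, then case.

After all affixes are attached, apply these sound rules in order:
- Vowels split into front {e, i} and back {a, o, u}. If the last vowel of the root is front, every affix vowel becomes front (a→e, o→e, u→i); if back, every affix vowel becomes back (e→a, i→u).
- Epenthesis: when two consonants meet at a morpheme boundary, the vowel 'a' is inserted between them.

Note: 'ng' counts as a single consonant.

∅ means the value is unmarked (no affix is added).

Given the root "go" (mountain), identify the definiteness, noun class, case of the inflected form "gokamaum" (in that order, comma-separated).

indefinite, class III, dative

Segment: go-k-me-um.
definiteness: -k → indefinite.
noun class: -me → class III.
case: -um → dative.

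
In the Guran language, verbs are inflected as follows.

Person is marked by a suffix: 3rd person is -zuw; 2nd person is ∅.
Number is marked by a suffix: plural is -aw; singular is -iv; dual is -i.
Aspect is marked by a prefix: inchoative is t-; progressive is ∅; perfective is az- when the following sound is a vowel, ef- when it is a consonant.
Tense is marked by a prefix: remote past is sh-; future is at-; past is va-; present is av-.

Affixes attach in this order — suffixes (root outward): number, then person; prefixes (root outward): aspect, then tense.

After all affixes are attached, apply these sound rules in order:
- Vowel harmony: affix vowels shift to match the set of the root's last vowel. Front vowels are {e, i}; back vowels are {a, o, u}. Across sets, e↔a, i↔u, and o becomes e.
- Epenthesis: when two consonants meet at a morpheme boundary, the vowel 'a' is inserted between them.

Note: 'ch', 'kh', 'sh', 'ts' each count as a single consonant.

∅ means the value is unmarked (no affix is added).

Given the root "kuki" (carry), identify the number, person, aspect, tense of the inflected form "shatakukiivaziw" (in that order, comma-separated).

Segment: sh-t-kuki-iv-zuw.
number: -iv → singular.
person: -zuw → 3rd person.
aspect: t- → inchoative.
tense: sh- → remote past.

singular, 3rd person, inchoative, remote past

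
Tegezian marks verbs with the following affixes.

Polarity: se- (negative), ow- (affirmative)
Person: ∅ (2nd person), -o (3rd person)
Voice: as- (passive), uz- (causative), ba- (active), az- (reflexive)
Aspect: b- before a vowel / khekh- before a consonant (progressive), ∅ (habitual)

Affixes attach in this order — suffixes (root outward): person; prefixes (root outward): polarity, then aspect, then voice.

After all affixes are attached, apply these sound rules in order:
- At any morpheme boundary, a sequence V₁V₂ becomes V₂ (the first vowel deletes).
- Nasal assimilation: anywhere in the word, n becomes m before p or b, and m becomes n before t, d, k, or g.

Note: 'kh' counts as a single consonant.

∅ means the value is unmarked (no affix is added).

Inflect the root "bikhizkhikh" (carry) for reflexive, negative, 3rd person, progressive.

Attach person 3rd person -o → bikhizkhikho.
Attach polarity negative se- → sebikhizkhikho.
Attach aspect progressive khekh- (before consonant 's') → khekhsebikhizkhikho.
Attach voice reflexive az- → azkhekhsebikhizkhikho.
Vowel deletion: no change.
Nasal assimilation: no change.

azkhekhsebikhizkhikho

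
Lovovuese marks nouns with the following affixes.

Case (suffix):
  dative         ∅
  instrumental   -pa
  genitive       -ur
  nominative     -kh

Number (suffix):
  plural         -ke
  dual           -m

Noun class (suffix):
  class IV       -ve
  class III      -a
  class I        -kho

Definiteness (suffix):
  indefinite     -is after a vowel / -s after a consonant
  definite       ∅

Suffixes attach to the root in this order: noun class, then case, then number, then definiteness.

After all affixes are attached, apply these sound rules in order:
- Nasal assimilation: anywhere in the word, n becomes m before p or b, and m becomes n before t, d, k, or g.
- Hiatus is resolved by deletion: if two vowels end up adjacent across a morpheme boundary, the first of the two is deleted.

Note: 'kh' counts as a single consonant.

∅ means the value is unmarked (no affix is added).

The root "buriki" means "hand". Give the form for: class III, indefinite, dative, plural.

Attach noun class class III -a → burikia.
case = dative: zero marking, form stays burikia.
Attach number plural -ke → burikiake.
Attach definiteness indefinite -is (after vowel 'e') → burikiakeis.
Nasal assimilation: no change.
Apply vowel deletion: burikiakeis → burikakis.

burikakis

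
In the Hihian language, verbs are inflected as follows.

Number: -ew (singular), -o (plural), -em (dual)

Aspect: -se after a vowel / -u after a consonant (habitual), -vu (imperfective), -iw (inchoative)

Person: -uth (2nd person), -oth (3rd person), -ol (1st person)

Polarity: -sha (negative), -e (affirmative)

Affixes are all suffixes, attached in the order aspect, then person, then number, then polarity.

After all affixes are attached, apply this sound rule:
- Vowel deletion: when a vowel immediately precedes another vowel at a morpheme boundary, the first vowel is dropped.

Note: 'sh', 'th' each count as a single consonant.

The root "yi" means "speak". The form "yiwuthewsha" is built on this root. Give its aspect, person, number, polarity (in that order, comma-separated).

Segment: yi-iw-uth-ew-sha.
aspect: -iw → inchoative.
person: -uth → 2nd person.
number: -ew → singular.
polarity: -sha → negative.

inchoative, 2nd person, singular, negative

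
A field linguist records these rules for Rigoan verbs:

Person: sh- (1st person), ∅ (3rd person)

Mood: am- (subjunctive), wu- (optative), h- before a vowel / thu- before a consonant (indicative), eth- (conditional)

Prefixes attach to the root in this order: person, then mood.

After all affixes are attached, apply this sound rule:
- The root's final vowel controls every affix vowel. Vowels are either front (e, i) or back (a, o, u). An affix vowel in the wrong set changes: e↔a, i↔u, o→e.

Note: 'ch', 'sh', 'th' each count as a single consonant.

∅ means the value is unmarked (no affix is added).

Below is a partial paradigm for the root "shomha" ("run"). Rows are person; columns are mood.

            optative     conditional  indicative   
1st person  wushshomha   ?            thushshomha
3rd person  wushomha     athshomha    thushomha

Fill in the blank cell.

athshshomha

Attach person 1st person sh- → shshomha.
Attach mood conditional eth- → ethshshomha.
Apply vowel harmony: ethshshomha → athshshomha.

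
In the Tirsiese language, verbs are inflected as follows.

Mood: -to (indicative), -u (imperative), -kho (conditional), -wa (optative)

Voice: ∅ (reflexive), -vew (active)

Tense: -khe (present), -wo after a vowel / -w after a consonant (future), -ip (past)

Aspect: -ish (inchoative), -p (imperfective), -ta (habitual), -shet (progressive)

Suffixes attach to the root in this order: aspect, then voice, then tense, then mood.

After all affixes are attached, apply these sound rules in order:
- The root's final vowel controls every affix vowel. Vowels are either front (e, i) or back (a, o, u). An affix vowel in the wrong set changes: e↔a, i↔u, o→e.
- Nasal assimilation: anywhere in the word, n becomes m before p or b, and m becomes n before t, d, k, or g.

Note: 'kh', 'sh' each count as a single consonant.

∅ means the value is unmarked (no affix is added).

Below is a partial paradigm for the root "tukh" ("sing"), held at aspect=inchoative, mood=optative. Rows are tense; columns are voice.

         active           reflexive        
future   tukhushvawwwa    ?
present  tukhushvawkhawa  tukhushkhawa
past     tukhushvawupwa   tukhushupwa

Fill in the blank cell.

Attach aspect inchoative -ish → tukhish.
voice = reflexive: zero marking, form stays tukhish.
Attach tense future -w (after consonant 'sh') → tukhishw.
Attach mood optative -wa → tukhishwwa.
Apply vowel harmony: tukhishwwa → tukhushwwa.
Nasal assimilation: no change.

tukhushwwa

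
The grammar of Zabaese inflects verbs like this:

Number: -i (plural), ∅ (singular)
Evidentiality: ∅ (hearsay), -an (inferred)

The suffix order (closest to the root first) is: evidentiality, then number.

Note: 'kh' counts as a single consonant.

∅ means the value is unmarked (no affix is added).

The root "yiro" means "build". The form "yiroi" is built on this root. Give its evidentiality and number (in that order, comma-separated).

Segment: yiro-i.
evidentiality: ∅ → hearsay.
number: -i → plural.

hearsay, plural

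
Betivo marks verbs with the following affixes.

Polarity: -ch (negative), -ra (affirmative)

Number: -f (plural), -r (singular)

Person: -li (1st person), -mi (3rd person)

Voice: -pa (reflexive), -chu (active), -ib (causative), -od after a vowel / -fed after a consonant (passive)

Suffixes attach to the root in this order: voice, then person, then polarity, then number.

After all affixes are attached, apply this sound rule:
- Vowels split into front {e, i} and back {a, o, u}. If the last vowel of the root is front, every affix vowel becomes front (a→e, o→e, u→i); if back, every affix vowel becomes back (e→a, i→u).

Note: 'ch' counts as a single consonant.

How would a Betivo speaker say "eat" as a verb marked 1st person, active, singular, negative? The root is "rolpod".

Attach voice active -chu → rolpodchu.
Attach person 1st person -li → rolpodchuli.
Attach polarity negative -ch → rolpodchulich.
Attach number singular -r → rolpodchulichr.
Apply vowel harmony: rolpodchulichr → rolpodchuluchr.

rolpodchuluchr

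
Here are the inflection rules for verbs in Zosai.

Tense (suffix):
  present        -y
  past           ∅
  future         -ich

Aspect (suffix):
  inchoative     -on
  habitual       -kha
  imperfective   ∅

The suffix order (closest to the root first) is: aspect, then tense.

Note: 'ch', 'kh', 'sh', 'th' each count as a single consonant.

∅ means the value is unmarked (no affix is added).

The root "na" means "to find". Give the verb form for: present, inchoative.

Attach aspect inchoative -on → naon.
Attach tense present -y → naony.

naony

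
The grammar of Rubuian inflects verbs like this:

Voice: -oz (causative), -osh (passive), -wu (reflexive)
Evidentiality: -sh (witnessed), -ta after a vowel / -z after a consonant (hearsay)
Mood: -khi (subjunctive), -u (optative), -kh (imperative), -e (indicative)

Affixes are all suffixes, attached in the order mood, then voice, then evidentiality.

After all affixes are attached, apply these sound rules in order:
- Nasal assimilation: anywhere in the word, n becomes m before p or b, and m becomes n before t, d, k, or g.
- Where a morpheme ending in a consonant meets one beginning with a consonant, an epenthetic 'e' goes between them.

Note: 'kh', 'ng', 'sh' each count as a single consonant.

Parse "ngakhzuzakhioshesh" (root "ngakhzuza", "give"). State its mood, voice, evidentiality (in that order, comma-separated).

Segment: ngakhzuza-khi-osh-sh.
mood: -khi → subjunctive.
voice: -osh → passive.
evidentiality: -sh → witnessed.

subjunctive, passive, witnessed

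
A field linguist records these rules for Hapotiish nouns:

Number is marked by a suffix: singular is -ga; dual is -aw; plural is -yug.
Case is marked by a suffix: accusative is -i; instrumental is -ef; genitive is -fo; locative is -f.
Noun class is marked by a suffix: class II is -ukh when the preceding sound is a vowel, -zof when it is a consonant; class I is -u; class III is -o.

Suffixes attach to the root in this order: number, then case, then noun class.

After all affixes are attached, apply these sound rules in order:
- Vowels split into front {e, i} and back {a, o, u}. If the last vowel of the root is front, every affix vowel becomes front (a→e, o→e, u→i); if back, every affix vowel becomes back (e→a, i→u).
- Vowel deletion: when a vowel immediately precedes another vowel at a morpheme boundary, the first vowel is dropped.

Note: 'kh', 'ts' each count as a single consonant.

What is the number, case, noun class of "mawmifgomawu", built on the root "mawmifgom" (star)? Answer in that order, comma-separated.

dual, accusative, class I

Segment: mawmifgom-aw-i-u.
number: -aw → dual.
case: -i → accusative.
noun class: -u → class I.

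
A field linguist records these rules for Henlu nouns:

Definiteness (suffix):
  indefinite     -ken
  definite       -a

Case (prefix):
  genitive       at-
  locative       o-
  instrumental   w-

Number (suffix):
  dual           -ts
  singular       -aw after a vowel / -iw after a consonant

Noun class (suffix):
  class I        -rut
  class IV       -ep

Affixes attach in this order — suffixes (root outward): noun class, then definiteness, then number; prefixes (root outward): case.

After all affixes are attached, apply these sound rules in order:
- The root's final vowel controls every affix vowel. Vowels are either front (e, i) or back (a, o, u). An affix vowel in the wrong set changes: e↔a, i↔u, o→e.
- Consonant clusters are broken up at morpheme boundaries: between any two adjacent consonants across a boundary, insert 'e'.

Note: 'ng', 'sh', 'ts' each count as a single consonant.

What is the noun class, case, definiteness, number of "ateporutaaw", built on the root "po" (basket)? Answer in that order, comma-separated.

Segment: at-po-rut-a-aw.
noun class: -rut → class I.
case: at- → genitive.
definiteness: -a → definite.
number: -aw/iw → singular.

class I, genitive, definite, singular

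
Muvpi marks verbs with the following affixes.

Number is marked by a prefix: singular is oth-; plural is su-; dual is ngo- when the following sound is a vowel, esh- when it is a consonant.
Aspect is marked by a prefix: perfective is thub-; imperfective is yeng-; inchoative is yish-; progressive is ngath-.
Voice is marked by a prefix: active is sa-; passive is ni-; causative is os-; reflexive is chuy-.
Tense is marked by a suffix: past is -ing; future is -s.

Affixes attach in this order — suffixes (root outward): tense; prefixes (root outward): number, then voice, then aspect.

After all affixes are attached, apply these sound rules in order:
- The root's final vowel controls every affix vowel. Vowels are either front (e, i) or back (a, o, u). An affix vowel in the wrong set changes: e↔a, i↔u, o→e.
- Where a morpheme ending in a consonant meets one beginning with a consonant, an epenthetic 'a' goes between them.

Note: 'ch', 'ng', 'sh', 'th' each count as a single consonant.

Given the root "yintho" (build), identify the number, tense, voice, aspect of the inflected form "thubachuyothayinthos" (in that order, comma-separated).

singular, future, reflexive, perfective

Segment: thub-chuy-oth-yintho-s.
number: oth- → singular.
tense: -s → future.
voice: chuy- → reflexive.
aspect: thub- → perfective.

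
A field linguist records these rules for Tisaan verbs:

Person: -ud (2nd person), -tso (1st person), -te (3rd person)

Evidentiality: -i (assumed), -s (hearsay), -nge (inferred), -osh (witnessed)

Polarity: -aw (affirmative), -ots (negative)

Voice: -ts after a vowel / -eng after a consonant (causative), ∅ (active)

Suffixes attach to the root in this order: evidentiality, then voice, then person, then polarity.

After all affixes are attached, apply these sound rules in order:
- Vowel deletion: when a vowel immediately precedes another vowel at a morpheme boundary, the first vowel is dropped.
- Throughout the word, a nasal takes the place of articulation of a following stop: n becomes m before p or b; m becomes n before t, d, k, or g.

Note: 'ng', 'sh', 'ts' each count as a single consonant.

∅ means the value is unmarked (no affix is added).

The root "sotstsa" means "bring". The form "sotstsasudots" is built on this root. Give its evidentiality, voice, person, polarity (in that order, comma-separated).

hearsay, active, 2nd person, negative

Segment: sotstsa-s-ud-ots.
evidentiality: -s → hearsay.
voice: ∅ → active.
person: -ud → 2nd person.
polarity: -ots → negative.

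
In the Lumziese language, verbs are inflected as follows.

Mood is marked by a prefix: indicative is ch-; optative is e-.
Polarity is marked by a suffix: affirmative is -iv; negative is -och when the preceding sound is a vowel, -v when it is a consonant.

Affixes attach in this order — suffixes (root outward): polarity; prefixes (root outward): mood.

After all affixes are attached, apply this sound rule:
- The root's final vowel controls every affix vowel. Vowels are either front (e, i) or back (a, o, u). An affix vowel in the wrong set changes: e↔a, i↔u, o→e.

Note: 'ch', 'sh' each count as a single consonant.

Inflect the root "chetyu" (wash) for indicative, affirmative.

chchetyuuv

Attach polarity affirmative -iv → chetyuiv.
Attach mood indicative ch- → chchetyuiv.
Apply vowel harmony: chchetyuiv → chchetyuuv.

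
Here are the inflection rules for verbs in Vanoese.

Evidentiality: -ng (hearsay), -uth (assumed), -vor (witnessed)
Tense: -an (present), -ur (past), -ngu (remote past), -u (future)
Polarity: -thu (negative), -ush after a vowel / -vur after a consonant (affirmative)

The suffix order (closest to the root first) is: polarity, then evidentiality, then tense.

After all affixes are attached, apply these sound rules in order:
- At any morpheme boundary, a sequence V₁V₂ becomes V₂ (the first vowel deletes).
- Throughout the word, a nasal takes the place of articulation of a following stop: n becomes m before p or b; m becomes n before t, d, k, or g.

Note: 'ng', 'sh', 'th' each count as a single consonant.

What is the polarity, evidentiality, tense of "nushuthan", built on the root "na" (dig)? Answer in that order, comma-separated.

Segment: na-ush-uth-an.
polarity: -ush/vur → affirmative.
evidentiality: -uth → assumed.
tense: -an → present.

affirmative, assumed, present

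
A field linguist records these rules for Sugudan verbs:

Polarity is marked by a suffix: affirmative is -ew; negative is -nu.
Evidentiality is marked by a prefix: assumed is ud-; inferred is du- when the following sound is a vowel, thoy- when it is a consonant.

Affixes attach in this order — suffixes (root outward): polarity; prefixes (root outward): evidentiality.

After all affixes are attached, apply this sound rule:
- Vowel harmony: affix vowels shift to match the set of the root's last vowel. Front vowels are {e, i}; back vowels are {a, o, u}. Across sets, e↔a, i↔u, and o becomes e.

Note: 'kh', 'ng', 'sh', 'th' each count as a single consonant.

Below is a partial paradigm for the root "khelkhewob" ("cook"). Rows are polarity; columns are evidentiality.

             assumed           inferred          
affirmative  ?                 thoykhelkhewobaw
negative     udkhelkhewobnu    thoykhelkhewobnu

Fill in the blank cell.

Attach evidentiality assumed ud- → udkhelkhewob.
Attach polarity affirmative -ew → udkhelkhewobew.
Apply vowel harmony: udkhelkhewobew → udkhelkhewobaw.

udkhelkhewobaw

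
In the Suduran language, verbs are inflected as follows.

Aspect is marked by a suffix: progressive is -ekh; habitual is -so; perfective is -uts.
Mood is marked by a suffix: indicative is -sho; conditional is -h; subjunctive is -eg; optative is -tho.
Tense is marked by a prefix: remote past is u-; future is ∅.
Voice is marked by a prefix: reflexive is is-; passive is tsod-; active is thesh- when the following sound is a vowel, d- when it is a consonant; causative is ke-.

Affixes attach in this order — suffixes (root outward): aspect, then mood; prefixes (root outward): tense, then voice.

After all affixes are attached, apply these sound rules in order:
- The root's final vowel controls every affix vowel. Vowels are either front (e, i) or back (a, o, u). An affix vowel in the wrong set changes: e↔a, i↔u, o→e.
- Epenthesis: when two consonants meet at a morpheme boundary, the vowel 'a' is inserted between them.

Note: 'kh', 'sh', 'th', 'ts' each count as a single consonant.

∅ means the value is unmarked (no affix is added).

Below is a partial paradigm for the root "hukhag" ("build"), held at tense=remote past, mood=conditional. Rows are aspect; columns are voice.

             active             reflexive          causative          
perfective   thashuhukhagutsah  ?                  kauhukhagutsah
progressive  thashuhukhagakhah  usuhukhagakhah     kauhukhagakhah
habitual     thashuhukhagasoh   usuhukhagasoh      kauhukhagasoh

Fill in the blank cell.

usuhukhagutsah

Attach aspect perfective -uts → hukhaguts.
Attach tense remote past u- → uhukhaguts.
Attach mood conditional -h → uhukhagutsh.
Attach voice reflexive is- → isuhukhagutsh.
Apply vowel harmony: isuhukhagutsh → usuhukhagutsh.
Apply epenthesis: usuhukhagutsh → usuhukhagutsah.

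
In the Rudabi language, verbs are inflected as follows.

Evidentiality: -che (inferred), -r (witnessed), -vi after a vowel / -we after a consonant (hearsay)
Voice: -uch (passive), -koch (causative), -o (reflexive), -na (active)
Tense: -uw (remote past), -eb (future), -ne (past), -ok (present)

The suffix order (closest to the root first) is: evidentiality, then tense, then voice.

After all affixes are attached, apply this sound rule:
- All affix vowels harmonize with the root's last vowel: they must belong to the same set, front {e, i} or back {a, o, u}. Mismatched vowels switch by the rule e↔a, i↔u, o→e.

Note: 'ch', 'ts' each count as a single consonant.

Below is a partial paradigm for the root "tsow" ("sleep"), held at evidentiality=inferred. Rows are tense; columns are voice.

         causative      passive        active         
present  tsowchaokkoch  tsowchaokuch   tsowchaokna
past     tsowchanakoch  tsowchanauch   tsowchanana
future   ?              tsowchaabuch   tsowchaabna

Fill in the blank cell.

tsowchaabkoch

Attach evidentiality inferred -che → tsowche.
Attach tense future -eb → tsowcheeb.
Attach voice causative -koch → tsowcheebkoch.
Apply vowel harmony: tsowcheebkoch → tsowchaabkoch.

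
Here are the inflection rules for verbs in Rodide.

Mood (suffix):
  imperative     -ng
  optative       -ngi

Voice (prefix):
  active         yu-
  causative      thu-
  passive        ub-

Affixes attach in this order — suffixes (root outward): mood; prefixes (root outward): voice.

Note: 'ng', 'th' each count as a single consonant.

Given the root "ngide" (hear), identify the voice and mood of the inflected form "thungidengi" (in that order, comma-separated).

Segment: thu-ngide-ngi.
voice: thu- → causative.
mood: -ngi → optative.

causative, optative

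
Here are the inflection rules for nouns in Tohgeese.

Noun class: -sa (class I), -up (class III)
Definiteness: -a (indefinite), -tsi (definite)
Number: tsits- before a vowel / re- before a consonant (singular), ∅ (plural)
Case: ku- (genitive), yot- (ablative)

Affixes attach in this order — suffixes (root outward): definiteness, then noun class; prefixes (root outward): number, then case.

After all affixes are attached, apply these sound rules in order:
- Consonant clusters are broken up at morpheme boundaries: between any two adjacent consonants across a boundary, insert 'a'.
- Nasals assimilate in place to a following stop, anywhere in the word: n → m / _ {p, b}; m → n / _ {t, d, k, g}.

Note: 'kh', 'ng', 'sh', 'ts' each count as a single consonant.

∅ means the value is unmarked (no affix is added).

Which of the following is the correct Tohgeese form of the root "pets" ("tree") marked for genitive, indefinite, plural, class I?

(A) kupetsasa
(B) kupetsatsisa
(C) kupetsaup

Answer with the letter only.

number = plural: zero marking, form stays pets.
Attach definiteness indefinite -a → petsa.
Attach case genitive ku- → kupetsa.
Attach noun class class I -sa → kupetsasa.
Epenthesis: no change.
Nasal assimilation: no change.
So the correct form is kupetsasa, option (A).
(C) kupetsaup is wrong: it uses class III instead of class I for noun class.
(B) kupetsatsisa is wrong: it uses definite instead of indefinite for definiteness.

A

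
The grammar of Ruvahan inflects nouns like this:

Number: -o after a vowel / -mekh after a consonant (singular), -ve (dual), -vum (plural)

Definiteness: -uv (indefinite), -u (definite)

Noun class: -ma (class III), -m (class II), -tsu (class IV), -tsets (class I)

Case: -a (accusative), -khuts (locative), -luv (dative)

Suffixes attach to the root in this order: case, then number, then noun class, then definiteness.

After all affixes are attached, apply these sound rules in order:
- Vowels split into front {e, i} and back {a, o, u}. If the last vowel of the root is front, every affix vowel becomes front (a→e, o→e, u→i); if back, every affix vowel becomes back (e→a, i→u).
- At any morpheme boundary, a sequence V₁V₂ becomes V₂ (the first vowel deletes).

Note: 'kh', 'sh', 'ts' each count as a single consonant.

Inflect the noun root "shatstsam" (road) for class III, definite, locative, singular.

Attach case locative -khuts → shatstsamkhuts.
Attach number singular -mekh (after consonant 'ts') → shatstsamkhutsmekh.
Attach noun class class III -ma → shatstsamkhutsmekhma.
Attach definiteness definite -u → shatstsamkhutsmekhmau.
Apply vowel harmony: shatstsamkhutsmekhmau → shatstsamkhutsmakhmau.
Apply vowel deletion: shatstsamkhutsmakhmau → shatstsamkhutsmakhmu.

shatstsamkhutsmakhmu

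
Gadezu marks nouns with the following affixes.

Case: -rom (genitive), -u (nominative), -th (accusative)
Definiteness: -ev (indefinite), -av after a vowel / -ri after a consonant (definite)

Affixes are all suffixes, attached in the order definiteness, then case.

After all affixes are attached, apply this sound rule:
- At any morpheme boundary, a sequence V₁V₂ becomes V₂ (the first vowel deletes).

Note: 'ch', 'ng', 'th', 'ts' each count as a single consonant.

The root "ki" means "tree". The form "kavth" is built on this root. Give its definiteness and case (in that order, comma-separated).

Segment: ki-av-th.
definiteness: -av/ri → definite.
case: -th → accusative.

definite, accusative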